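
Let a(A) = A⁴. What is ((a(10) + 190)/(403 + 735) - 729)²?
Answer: 167859006436/323761 ≈ 5.1847e+5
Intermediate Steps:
((a(10) + 190)/(403 + 735) - 729)² = ((10⁴ + 190)/(403 + 735) - 729)² = ((10000 + 190)/1138 - 729)² = (10190*(1/1138) - 729)² = (5095/569 - 729)² = (-409706/569)² = 167859006436/323761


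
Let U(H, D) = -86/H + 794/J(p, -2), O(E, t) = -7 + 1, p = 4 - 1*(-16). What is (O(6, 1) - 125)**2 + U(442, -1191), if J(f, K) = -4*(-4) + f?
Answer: 68353421/3978 ≈ 17183.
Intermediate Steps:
p = 20 (p = 4 + 16 = 20)
O(E, t) = -6
J(f, K) = 16 + f
U(H, D) = 397/18 - 86/H (U(H, D) = -86/H + 794/(16 + 20) = -86/H + 794/36 = -86/H + 794*(1/36) = -86/H + 397/18 = 397/18 - 86/H)
(O(6, 1) - 125)**2 + U(442, -1191) = (-6 - 125)**2 + (397/18 - 86/442) = (-131)**2 + (397/18 - 86*1/442) = 17161 + (397/18 - 43/221) = 17161 + 86963/3978 = 68353421/3978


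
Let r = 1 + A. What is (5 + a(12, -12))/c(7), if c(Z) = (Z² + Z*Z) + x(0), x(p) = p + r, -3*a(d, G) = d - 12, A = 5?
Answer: 5/104 ≈ 0.048077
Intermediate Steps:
r = 6 (r = 1 + 5 = 6)
a(d, G) = 4 - d/3 (a(d, G) = -(d - 12)/3 = -(-12 + d)/3 = 4 - d/3)
x(p) = 6 + p (x(p) = p + 6 = 6 + p)
c(Z) = 6 + 2*Z² (c(Z) = (Z² + Z*Z) + (6 + 0) = (Z² + Z²) + 6 = 2*Z² + 6 = 6 + 2*Z²)
(5 + a(12, -12))/c(7) = (5 + (4 - ⅓*12))/(6 + 2*7²) = (5 + (4 - 4))/(6 + 2*49) = (5 + 0)/(6 + 98) = 5/104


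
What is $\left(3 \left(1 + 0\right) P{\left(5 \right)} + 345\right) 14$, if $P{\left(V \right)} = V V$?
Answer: $5880$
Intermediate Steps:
$P{\left(V \right)} = V^{2}$
$\left(3 \left(1 + 0\right) P{\left(5 \right)} + 345\right) 14 = \left(3 \left(1 + 0\right) 5^{2} + 345\right) 14 = \left(3 \cdot 1 \cdot 25 + 345\right) 14 = \left(3 \cdot 25 + 345\right) 14 = \left(75 + 345\right) 14 = 420 \cdot 14 = 5880$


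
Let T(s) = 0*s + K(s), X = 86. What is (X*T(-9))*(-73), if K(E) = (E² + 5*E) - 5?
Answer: -194618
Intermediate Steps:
K(E) = -5 + E² + 5*E
T(s) = -5 + s² + 5*s (T(s) = 0*s + (-5 + s² + 5*s) = 0 + (-5 + s² + 5*s) = -5 + s² + 5*s)
(X*T(-9))*(-73) = (86*(-5 + (-9)² + 5*(-9)))*(-73) = (86*(-5 + 81 - 45))*(-73) = (86*31)*(-73) = 2666*(-73) = -194618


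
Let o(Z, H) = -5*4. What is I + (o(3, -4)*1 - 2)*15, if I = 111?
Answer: -219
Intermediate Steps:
o(Z, H) = -20
I + (o(3, -4)*1 - 2)*15 = 111 + (-20*1 - 2)*15 = 111 + (-20 - 2)*15 = 111 - 22*15 = 111 - 330 = -219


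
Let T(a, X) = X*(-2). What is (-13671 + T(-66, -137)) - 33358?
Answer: -46755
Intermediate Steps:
T(a, X) = -2*X
(-13671 + T(-66, -137)) - 33358 = (-13671 - 2*(-137)) - 33358 = (-13671 + 274) - 33358 = -13397 - 33358 = -46755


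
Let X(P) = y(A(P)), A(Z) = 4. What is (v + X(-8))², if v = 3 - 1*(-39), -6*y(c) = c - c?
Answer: 1764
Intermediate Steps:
y(c) = 0 (y(c) = -(c - c)/6 = -⅙*0 = 0)
X(P) = 0
v = 42 (v = 3 + 39 = 42)
(v + X(-8))² = (42 + 0)² = 42² = 1764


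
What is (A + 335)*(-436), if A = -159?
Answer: -76736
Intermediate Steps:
(A + 335)*(-436) = (-159 + 335)*(-436) = 176*(-436) = -76736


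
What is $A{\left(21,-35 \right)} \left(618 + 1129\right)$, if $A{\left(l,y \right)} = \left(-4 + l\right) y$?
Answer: $-1039465$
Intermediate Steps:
$A{\left(l,y \right)} = y \left(-4 + l\right)$
$A{\left(21,-35 \right)} \left(618 + 1129\right) = - 35 \left(-4 + 21\right) \left(618 + 1129\right) = \left(-35\right) 17 \cdot 1747 = \left(-595\right) 1747 = -1039465$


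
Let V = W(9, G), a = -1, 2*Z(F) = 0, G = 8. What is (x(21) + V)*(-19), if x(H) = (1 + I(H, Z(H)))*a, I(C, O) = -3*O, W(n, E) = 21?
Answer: -380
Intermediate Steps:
Z(F) = 0 (Z(F) = (½)*0 = 0)
V = 21
x(H) = -1 (x(H) = (1 - 3*0)*(-1) = (1 + 0)*(-1) = 1*(-1) = -1)
(x(21) + V)*(-19) = (-1 + 21)*(-19) = 20*(-19) = -380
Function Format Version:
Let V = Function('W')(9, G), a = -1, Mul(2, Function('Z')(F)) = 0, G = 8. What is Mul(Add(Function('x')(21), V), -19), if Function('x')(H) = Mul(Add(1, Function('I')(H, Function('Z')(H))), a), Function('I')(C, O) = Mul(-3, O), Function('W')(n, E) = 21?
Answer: -380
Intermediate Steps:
Function('Z')(F) = 0 (Function('Z')(F) = Mul(Rational(1, 2), 0) = 0)
V = 21
Function('x')(H) = -1 (Function('x')(H) = Mul(Add(1, Mul(-3, 0)), -1) = Mul(Add(1, 0), -1) = Mul(1, -1) = -1)
Mul(Add(Function('x')(21), V), -19) = Mul(Add(-1, 21), -19) = Mul(20, -19) = -380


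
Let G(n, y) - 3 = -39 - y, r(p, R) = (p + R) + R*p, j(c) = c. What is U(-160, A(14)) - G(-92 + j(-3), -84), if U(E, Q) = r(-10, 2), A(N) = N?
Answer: -76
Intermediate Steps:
r(p, R) = R + p + R*p (r(p, R) = (R + p) + R*p = R + p + R*p)
U(E, Q) = -28 (U(E, Q) = 2 - 10 + 2*(-10) = 2 - 10 - 20 = -28)
G(n, y) = -36 - y (G(n, y) = 3 + (-39 - y) = -36 - y)
U(-160, A(14)) - G(-92 + j(-3), -84) = -28 - (-36 - 1*(-84)) = -28 - (-36 + 84) = -28 - 1*48 = -28 - 48 = -76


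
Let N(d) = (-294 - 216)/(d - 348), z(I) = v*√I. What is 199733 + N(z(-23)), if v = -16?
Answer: 3170583827/15874 - 510*I*√23/7937 ≈ 1.9973e+5 - 0.30816*I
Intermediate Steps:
z(I) = -16*√I
N(d) = -510/(-348 + d)
199733 + N(z(-23)) = 199733 - 510/(-348 - 16*I*√23)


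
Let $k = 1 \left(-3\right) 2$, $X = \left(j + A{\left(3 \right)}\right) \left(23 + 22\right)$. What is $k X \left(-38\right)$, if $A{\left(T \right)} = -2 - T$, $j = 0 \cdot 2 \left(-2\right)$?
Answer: $-51300$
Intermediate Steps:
$j = 0$ ($j = 0 \left(-2\right) = 0$)
$X = -225$ ($X = \left(0 - 5\right) \left(23 + 22\right) = \left(0 - 5\right) 45 = \left(-5\right) 45 = -225$)
$k = -6$ ($k = \left(-3\right) 2 = -6$)
$k X \left(-38\right) = \left(-6\right) \left(-225\right) \left(-38\right) = 1350 \left(-38\right) = -51300$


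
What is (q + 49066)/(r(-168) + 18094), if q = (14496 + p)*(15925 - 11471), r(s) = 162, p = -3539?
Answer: 872349/326 ≈ 2675.9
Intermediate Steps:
q = 48802478 (q = (14496 - 3539)*(15925 - 11471) = 10957*4454 = 48802478)
(q + 49066)/(r(-168) + 18094) = (48802478 + 49066)/(162 + 18094) = 48851544/18256 = 48851544*(1/18256) = 872349/326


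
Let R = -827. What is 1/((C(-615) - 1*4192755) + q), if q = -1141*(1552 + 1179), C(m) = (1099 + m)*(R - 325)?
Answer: -1/7866394 ≈ -1.2712e-7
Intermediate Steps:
C(m) = -1266048 - 1152*m (C(m) = (1099 + m)*(-827 - 325) = (1099 + m)*(-1152) = -1266048 - 1152*m)
q = -3116071 (q = -1141*2731 = -3116071)
1/((C(-615) - 1*4192755) + q) = 1/(((-1266048 - 1152*(-615)) - 1*4192755) - 3116071) = 1/(((-1266048 + 708480) - 4192755) - 3116071) = 1/((-557568 - 4192755) - 3116071) = 1/(-4750323 - 3116071) = 1/(-7866394) = -1/7866394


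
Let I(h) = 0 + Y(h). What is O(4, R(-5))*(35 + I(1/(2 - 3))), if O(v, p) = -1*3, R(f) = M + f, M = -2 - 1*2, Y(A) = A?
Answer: -102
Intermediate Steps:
M = -4 (M = -2 - 2 = -4)
R(f) = -4 + f
O(v, p) = -3
I(h) = h (I(h) = 0 + h = h)
O(4, R(-5))*(35 + I(1/(2 - 3))) = -3*(35 + 1/(2 - 3)) = -3*(35 + 1/(-1)) = -3*(35 - 1) = -3*34 = -102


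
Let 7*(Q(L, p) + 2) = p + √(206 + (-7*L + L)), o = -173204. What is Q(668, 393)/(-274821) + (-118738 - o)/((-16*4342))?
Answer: -52402566995/66823275792 - I*√3802/1923747 ≈ -0.7842 - 3.2052e-5*I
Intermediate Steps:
Q(L, p) = -2 + p/7 + √(206 - 6*L)/7 (Q(L, p) = -2 + (p + √(206 + (-7*L + L)))/7 = -2 + (p + √(206 - 6*L))/7 = -2 + (p/7 + √(206 - 6*L)/7) = -2 + p/7 + √(206 - 6*L)/7)
Q(668, 393)/(-274821) + (-118738 - o)/((-16*4342)) = (-2 + (⅐)*393 + √(206 - 6*668)/7)/(-274821) + (-118738 - 1*(-173204))/((-16*4342)) = (-2 + 393/7 + √(206 - 4008)/7)*(-1/274821) + (-118738 + 173204)/(-69472) = (-2 + 393/7 + √(-3802)/7)*(-1/274821) + 54466*(-1/69472) = (-2 + 393/7 + (I*√3802)/7)*(-1/274821) - 27233/34736 = (-2 + 393/7 + I*√3802/7)*(-1/274821) - 27233/34736 = (379/7 + I*√3802/7)*(-1/274821) - 27233/34736 = (-379/1923747 - I*√3802/1923747) - 27233/34736 = -52402566995/66823275792 - I*√3802/1923747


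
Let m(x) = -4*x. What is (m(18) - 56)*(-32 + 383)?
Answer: -44928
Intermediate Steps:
(m(18) - 56)*(-32 + 383) = (-4*18 - 56)*(-32 + 383) = (-72 - 56)*351 = -128*351 = -44928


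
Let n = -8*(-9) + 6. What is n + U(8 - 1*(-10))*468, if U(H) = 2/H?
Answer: 130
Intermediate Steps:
n = 78 (n = 72 + 6 = 78)
n + U(8 - 1*(-10))*468 = 78 + (2/(8 - 1*(-10)))*468 = 78 + (2/(8 + 10))*468 = 78 + (2/18)*468 = 78 + (2*(1/18))*468 = 78 + (⅑)*468 = 78 + 52 = 130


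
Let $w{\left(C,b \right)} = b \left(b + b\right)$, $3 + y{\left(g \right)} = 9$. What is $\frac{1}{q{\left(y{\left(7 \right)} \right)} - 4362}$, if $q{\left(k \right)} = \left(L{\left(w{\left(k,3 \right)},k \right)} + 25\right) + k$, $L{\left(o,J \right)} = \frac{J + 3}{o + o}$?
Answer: $- \frac{4}{17323} \approx -0.00023091$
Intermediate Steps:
$y{\left(g \right)} = 6$ ($y{\left(g \right)} = -3 + 9 = 6$)
$w{\left(C,b \right)} = 2 b^{2}$ ($w{\left(C,b \right)} = b 2 b = 2 b^{2}$)
$L{\left(o,J \right)} = \frac{3 + J}{2 o}$
$q{\left(k \right)} = \frac{301}{12} + \frac{37 k}{36}$ ($q{\left(k \right)} = \left(\frac{3 + k}{2 \cdot 2 \cdot 3^{2}} + 25\right) + k = \left(\frac{3 + k}{2 \cdot 2 \cdot 9} + 25\right) + k = \left(\frac{3 + k}{2 \cdot 18} + 25\right) + k = \left(\frac{1}{2} \cdot \frac{1}{18} \left(3 + k\right) + 25\right) + k = \left(\left(\frac{1}{12} + \frac{k}{36}\right) + 25\right) + k = \left(\frac{301}{12} + \frac{k}{36}\right) + k = \frac{301}{12} + \frac{37 k}{36}$)
$\frac{1}{q{\left(y{\left(7 \right)} \right)} - 4362} = \frac{1}{\left(\frac{301}{12} + \frac{37}{36} \cdot 6\right) - 4362} = \frac{1}{\left(\frac{301}{12} + \frac{37}{6}\right) - 4362} = \frac{1}{\frac{125}{4} - 4362} = \frac{1}{- \frac{17323}{4}} = - \frac{4}{17323}$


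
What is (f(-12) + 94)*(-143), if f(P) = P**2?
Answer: -34034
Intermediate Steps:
(f(-12) + 94)*(-143) = ((-12)**2 + 94)*(-143) = (144 + 94)*(-143) = 238*(-143) = -34034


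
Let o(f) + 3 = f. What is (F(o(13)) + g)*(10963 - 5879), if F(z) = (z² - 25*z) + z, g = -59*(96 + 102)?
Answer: -60103048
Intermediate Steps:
o(f) = -3 + f
g = -11682 (g = -59*198 = -11682)
F(z) = z² - 24*z
(F(o(13)) + g)*(10963 - 5879) = ((-3 + 13)*(-24 + (-3 + 13)) - 11682)*(10963 - 5879) = (10*(-24 + 10) - 11682)*5084 = (10*(-14) - 11682)*5084 = (-140 - 11682)*5084 = -11822*5084 = -60103048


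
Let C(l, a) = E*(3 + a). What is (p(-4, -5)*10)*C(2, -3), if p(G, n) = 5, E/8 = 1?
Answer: 0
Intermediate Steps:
E = 8 (E = 8*1 = 8)
C(l, a) = 24 + 8*a (C(l, a) = 8*(3 + a) = 24 + 8*a)
(p(-4, -5)*10)*C(2, -3) = (5*10)*(24 + 8*(-3)) = 50*(24 - 24) = 50*0 = 0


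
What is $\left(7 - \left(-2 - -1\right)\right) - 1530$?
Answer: $-1522$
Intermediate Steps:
$\left(7 - \left(-2 - -1\right)\right) - 1530 = \left(7 - \left(-2 + 1\right)\right) - 1530 = \left(7 - -1\right) - 1530 = \left(7 + 1\right) - 1530 = 8 - 1530 = -1522$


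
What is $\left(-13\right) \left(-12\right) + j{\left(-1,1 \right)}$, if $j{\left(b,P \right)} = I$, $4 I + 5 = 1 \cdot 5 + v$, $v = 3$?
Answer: $\frac{627}{4} \approx 156.75$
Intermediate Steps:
$I = \frac{3}{4}$ ($I = - \frac{5}{4} + \frac{1 \cdot 5 + 3}{4} = - \frac{5}{4} + \frac{5 + 3}{4} = - \frac{5}{4} + \frac{1}{4} \cdot 8 = - \frac{5}{4} + 2 = \frac{3}{4} \approx 0.75$)
$j{\left(b,P \right)} = \frac{3}{4}$
$\left(-13\right) \left(-12\right) + j{\left(-1,1 \right)} = \left(-13\right) \left(-12\right) + \frac{3}{4} = 156 + \frac{3}{4} = \frac{627}{4}$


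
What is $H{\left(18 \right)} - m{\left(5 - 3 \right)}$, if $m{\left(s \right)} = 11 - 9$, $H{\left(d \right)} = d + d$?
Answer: $34$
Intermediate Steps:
$H{\left(d \right)} = 2 d$
$m{\left(s \right)} = 2$ ($m{\left(s \right)} = 11 - 9 = 2$)
$H{\left(18 \right)} - m{\left(5 - 3 \right)} = 2 \cdot 18 - 2 = 36 - 2 = 34$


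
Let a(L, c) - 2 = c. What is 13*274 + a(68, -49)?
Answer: 3515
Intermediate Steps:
a(L, c) = 2 + c
13*274 + a(68, -49) = 13*274 + (2 - 49) = 3562 - 47 = 3515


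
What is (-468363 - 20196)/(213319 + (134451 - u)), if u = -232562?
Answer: -162853/193444 ≈ -0.84186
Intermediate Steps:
(-468363 - 20196)/(213319 + (134451 - u)) = (-468363 - 20196)/(213319 + (134451 - 1*(-232562))) = -488559/(213319 + (134451 + 232562)) = -488559/(213319 + 367013) = -488559/580332 = -488559*1/580332 = -162853/193444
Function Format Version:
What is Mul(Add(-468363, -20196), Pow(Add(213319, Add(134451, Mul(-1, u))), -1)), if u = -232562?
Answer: Rational(-162853, 193444) ≈ -0.84186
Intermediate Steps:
Mul(Add(-468363, -20196), Pow(Add(213319, Add(134451, Mul(-1, u))), -1)) = Mul(Add(-468363, -20196), Pow(Add(213319, Add(134451, Mul(-1, -232562))), -1)) = Mul(-488559, Pow(Add(213319, Add(134451, 232562)), -1)) = Mul(-488559, Pow(Add(213319, 367013), -1)) = Mul(-488559, Pow(580332, -1)) = Mul(-488559, Rational(1, 580332)) = Rational(-162853, 193444)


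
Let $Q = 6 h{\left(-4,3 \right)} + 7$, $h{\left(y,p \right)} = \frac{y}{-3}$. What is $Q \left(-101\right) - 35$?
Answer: $-1550$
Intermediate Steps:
$h{\left(y,p \right)} = - \frac{y}{3}$ ($h{\left(y,p \right)} = y \left(- \frac{1}{3}\right) = - \frac{y}{3}$)
$Q = 15$ ($Q = 6 \left(\left(- \frac{1}{3}\right) \left(-4\right)\right) + 7 = 6 \cdot \frac{4}{3} + 7 = 8 + 7 = 15$)
$Q \left(-101\right) - 35 = 15 \left(-101\right) - 35 = -1515 - 35 = -1550$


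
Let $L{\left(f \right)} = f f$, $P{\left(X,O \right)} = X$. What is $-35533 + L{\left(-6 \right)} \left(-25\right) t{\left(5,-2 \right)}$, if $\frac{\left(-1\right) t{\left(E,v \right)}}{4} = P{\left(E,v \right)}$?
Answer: $-17533$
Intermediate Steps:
$t{\left(E,v \right)} = - 4 E$
$L{\left(f \right)} = f^{2}$
$-35533 + L{\left(-6 \right)} \left(-25\right) t{\left(5,-2 \right)} = -35533 + \left(-6\right)^{2} \left(-25\right) \left(\left(-4\right) 5\right) = -35533 + 36 \left(-25\right) \left(-20\right) = -35533 - -18000 = -35533 + 18000 = -17533$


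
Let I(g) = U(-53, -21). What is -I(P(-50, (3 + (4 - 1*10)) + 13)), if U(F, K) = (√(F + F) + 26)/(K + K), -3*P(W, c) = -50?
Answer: 13/21 + I*√106/42 ≈ 0.61905 + 0.24513*I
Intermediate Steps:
P(W, c) = 50/3 (P(W, c) = -⅓*(-50) = 50/3)
U(F, K) = (26 + √2*√F)/(2*K) (U(F, K) = (√(2*F) + 26)/((2*K)) = (√2*√F + 26)*(1/(2*K)) = (26 + √2*√F)*(1/(2*K)) = (26 + √2*√F)/(2*K))
I(g) = -13/21 - I*√106/42 (I(g) = (½)*(26 + √2*√(-53))/(-21) = (½)*(-1/21)*(26 + √2*(I*√53)) = (½)*(-1/21)*(26 + I*√106) = -13/21 - I*√106/42)
-I(P(-50, (3 + (4 - 1*10)) + 13)) = -(-13/21 - I*√106/42) = 13/21 + I*√106/42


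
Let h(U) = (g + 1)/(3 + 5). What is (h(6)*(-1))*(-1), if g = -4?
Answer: -3/8 ≈ -0.37500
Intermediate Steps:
h(U) = -3/8 (h(U) = (-4 + 1)/(3 + 5) = -3/8)
(h(6)*(-1))*(-1) = -3/8*(-1)*(-1) = (3/8)*(-1) = -3/8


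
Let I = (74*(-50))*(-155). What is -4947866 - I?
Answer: -5521366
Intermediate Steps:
I = 573500 (I = -3700*(-155) = 573500)
-4947866 - I = -4947866 - 1*573500 = -4947866 - 573500 = -5521366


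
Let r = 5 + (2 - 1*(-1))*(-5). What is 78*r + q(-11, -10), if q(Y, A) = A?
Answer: -790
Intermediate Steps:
r = -10 (r = 5 + (2 + 1)*(-5) = 5 + 3*(-5) = 5 - 15 = -10)
78*r + q(-11, -10) = 78*(-10) - 10 = -780 - 10 = -790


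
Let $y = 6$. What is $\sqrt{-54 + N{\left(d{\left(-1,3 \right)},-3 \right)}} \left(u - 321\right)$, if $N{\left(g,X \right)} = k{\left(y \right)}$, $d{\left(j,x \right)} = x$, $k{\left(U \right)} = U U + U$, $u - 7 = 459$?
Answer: $290 i \sqrt{3} \approx 502.29 i$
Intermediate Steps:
$u = 466$ ($u = 7 + 459 = 466$)
$k{\left(U \right)} = U + U^{2}$ ($k{\left(U \right)} = U^{2} + U = U + U^{2}$)
$N{\left(g,X \right)} = 42$ ($N{\left(g,X \right)} = 6 \left(1 + 6\right) = 6 \cdot 7 = 42$)
$\sqrt{-54 + N{\left(d{\left(-1,3 \right)},-3 \right)}} \left(u - 321\right) = \sqrt{-54 + 42} \left(466 - 321\right) = \sqrt{-12} \cdot 145 = 2 i \sqrt{3} \cdot 145 = 290 i \sqrt{3}$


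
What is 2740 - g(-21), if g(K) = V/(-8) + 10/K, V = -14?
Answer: 230053/84 ≈ 2738.7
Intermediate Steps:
g(K) = 7/4 + 10/K (g(K) = -14/(-8) + 10/K = -14*(-⅛) + 10/K = 7/4 + 10/K)
2740 - g(-21) = 2740 - (7/4 + 10/(-21)) = 2740 - (7/4 + 10*(-1/21)) = 2740 - (7/4 - 10/21) = 2740 - 1*107/84 = 2740 - 107/84 = 230053/84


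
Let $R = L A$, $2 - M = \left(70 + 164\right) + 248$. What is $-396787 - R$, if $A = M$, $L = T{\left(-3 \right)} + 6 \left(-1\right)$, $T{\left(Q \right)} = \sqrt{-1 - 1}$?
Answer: $-399667 + 480 i \sqrt{2} \approx -3.9967 \cdot 10^{5} + 678.82 i$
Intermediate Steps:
$T{\left(Q \right)} = i \sqrt{2}$ ($T{\left(Q \right)} = \sqrt{-2} = i \sqrt{2}$)
$L = -6 + i \sqrt{2}$ ($L = i \sqrt{2} + 6 \left(-1\right) = i \sqrt{2} - 6 = -6 + i \sqrt{2} \approx -6.0 + 1.4142 i$)
$M = -480$ ($M = 2 - \left(\left(70 + 164\right) + 248\right) = 2 - \left(234 + 248\right) = 2 - 482 = -480$)
$A = -480$
$R = 2880 - 480 i \sqrt{2}$ ($R = \left(-6 + i \sqrt{2}\right) \left(-480\right) = 2880 - 480 i \sqrt{2} \approx 2880.0 - 678.82 i$)
$-396787 - R = -396787 - \left(2880 - 480 i \sqrt{2}\right) = -399667 + 480 i \sqrt{2}$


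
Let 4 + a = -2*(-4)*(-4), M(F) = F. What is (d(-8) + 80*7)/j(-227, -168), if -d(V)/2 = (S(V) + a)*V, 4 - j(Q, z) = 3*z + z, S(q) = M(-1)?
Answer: -8/169 ≈ -0.047337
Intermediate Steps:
S(q) = -1
j(Q, z) = 4 - 4*z (j(Q, z) = 4 - (3*z + z) = 4 - 4*z)
a = -36 (a = -4 - 2*(-4)*(-4) = -4 + 8*(-4) = -4 - 32 = -36)
d(V) = 74*V (d(V) = -2*(-1 - 36)*V = -(-74)*V = 74*V)
(d(-8) + 80*7)/j(-227, -168) = (74*(-8) + 80*7)/(4 - 4*(-168)) = (-592 + 560)/(4 + 672) = -32/676 = -32*1/676 = -8/169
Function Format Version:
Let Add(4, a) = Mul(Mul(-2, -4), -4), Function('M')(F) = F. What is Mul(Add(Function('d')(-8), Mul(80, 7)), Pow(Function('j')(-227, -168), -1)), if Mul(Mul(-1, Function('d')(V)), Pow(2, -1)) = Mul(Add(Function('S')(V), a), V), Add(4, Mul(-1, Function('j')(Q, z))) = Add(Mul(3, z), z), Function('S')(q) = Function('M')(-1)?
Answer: Rational(-8, 169) ≈ -0.047337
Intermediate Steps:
Function('S')(q) = -1
Function('j')(Q, z) = Add(4, Mul(-4, z)) (Function('j')(Q, z) = Add(4, Mul(-1, Add(Mul(3, z), z))) = Add(4, Mul(-1, Mul(4, z))) = Add(4, Mul(-4, z)))
a = -36 (a = Add(-4, Mul(Mul(-2, -4), -4)) = Add(-4, Mul(8, -4)) = Add(-4, -32) = -36)
Function('d')(V) = Mul(74, V) (Function('d')(V) = Mul(-2, Mul(Add(-1, -36), V)) = Mul(-2, Mul(-37, V)) = Mul(74, V))
Mul(Add(Function('d')(-8), Mul(80, 7)), Pow(Function('j')(-227, -168), -1)) = Mul(Add(Mul(74, -8), Mul(80, 7)), Pow(Add(4, Mul(-4, -168)), -1)) = Mul(Add(-592, 560), Pow(Add(4, 672), -1)) = Mul(-32, Pow(676, -1)) = Mul(-32, Rational(1, 676)) = Rational(-8, 169)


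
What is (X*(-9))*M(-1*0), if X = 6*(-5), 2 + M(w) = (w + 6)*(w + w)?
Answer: -540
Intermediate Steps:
M(w) = -2 + 2*w*(6 + w) (M(w) = -2 + (w + 6)*(w + w) = -2 + (6 + w)*(2*w) = -2 + 2*w*(6 + w))
X = -30
(X*(-9))*M(-1*0) = (-30*(-9))*(-2 + 2*(-1*0)² + 12*(-1*0)) = 270*(-2 + 2*0² + 12*0) = 270*(-2 + 2*0 + 0) = 270*(-2 + 0 + 0) = 270*(-2) = -540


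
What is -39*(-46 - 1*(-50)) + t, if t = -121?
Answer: -277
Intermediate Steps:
-39*(-46 - 1*(-50)) + t = -39*(-46 - 1*(-50)) - 121 = -39*(-46 + 50) - 121 = -39*4 - 121 = -156 - 121 = -277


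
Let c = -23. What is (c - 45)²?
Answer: 4624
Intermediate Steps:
(c - 45)² = (-23 - 45)² = (-68)² = 4624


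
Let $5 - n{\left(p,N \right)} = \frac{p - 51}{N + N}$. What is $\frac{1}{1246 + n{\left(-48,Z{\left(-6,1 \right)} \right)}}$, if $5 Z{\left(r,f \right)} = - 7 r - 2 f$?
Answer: $\frac{16}{20115} \approx 0.00079543$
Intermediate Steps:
$Z{\left(r,f \right)} = - \frac{7 r}{5} - \frac{2 f}{5}$ ($Z{\left(r,f \right)} = \frac{- 7 r - 2 f}{5} = - \frac{7 r}{5} - \frac{2 f}{5}$)
$n{\left(p,N \right)} = 5 - \frac{-51 + p}{2 N}$ ($n{\left(p,N \right)} = 5 - \frac{p - 51}{N + N} = 5 - \frac{-51 + p}{2 N}$)
$\frac{1}{1246 + n{\left(-48,Z{\left(-6,1 \right)} \right)}} = \frac{1}{1246 + \frac{51 - -48 + 10 \left(\left(- \frac{7}{5}\right) \left(-6\right) - \frac{2}{5}\right)}{2 \left(\left(- \frac{7}{5}\right) \left(-6\right) - \frac{2}{5}\right)}} = \frac{1}{1246 + \frac{51 + 48 + 10 \left(\frac{42}{5} - \frac{2}{5}\right)}{2 \left(\frac{42}{5} - \frac{2}{5}\right)}} = \frac{1}{1246 + \frac{51 + 48 + 10 \cdot 8}{2 \cdot 8}} = \frac{1}{1246 + \frac{1}{2} \cdot \frac{1}{8} \left(51 + 48 + 80\right)} = \frac{1}{1246 + \frac{1}{2} \cdot \frac{1}{8} \cdot 179} = \frac{1}{1246 + \frac{179}{16}} = \frac{1}{\frac{20115}{16}} = \frac{16}{20115}$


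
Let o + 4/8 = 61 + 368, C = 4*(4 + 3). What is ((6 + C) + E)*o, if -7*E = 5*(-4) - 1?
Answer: 31709/2 ≈ 15855.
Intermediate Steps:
C = 28 (C = 4*7 = 28)
E = 3 (E = -(5*(-4) - 1)/7 = -(-20 - 1)/7 = -⅐*(-21) = 3)
o = 857/2 (o = -½ + (61 + 368) = -½ + 429 = 857/2 ≈ 428.50)
((6 + C) + E)*o = ((6 + 28) + 3)*(857/2) = (34 + 3)*(857/2) = 37*(857/2) = 31709/2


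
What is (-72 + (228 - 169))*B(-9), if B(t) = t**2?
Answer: -1053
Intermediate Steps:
(-72 + (228 - 169))*B(-9) = (-72 + (228 - 169))*(-9)**2 = (-72 + 59)*81 = -13*81 = -1053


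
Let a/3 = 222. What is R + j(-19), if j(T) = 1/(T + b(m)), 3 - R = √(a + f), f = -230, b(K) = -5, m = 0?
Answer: 71/24 - 2*√109 ≈ -17.922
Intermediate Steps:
a = 666 (a = 3*222 = 666)
R = 3 - 2*√109 (R = 3 - √(666 - 230) = 3 - √436 = 3 - 2*√109 ≈ -17.881)
j(T) = 1/(-5 + T) (j(T) = 1/(T - 5) = 1/(-5 + T))
R + j(-19) = (3 - 2*√109) + 1/(-5 - 19) = (3 - 2*√109) + 1/(-24) = (3 - 2*√109) - 1/24 = 71/24 - 2*√109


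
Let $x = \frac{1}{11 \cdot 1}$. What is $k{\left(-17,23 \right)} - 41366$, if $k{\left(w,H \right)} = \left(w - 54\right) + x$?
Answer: $- \frac{455806}{11} \approx -41437.0$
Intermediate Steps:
$x = \frac{1}{11} \approx 0.090909$
$k{\left(w,H \right)} = - \frac{593}{11} + w$ ($k{\left(w,H \right)} = \left(w - 54\right) + \frac{1}{11} = \left(-54 + w\right) + \frac{1}{11} = - \frac{593}{11} + w$)
$k{\left(-17,23 \right)} - 41366 = \left(- \frac{593}{11} - 17\right) - 41366 = - \frac{780}{11} - 41366 = - \frac{455806}{11}$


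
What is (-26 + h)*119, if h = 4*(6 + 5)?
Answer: 2142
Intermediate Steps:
h = 44 (h = 4*11 = 44)
(-26 + h)*119 = (-26 + 44)*119 = 18*119 = 2142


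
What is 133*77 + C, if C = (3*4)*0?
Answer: 10241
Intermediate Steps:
C = 0 (C = 12*0 = 0)
133*77 + C = 133*77 + 0 = 10241 + 0 = 10241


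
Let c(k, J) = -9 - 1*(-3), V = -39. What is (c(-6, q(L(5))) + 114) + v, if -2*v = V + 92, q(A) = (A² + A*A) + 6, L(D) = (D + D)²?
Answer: 163/2 ≈ 81.500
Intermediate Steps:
L(D) = 4*D² (L(D) = (2*D)² = 4*D²)
q(A) = 6 + 2*A² (q(A) = (A² + A²) + 6 = 2*A² + 6 = 6 + 2*A²)
c(k, J) = -6 (c(k, J) = -9 + 3 = -6)
v = -53/2 (v = -(-39 + 92)/2 = -½*53 = -53/2 ≈ -26.500)
(c(-6, q(L(5))) + 114) + v = (-6 + 114) - 53/2 = 108 - 53/2 = 163/2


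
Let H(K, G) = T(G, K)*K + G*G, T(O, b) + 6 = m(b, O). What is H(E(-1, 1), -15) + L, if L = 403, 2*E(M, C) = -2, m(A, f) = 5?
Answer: 629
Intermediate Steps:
T(O, b) = -1 (T(O, b) = -6 + 5 = -1)
E(M, C) = -1 (E(M, C) = (1/2)*(-2) = -1)
H(K, G) = G**2 - K (H(K, G) = -K + G*G = -K + G**2 = G**2 - K)
H(E(-1, 1), -15) + L = ((-15)**2 - 1*(-1)) + 403 = (225 + 1) + 403 = 226 + 403 = 629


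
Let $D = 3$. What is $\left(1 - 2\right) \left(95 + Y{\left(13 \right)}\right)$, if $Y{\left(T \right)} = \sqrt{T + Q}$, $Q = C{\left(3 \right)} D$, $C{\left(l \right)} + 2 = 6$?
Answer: $-100$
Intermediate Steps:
$C{\left(l \right)} = 4$ ($C{\left(l \right)} = -2 + 6 = 4$)
$Q = 12$ ($Q = 4 \cdot 3 = 12$)
$Y{\left(T \right)} = \sqrt{12 + T}$ ($Y{\left(T \right)} = \sqrt{T + 12} = \sqrt{12 + T}$)
$\left(1 - 2\right) \left(95 + Y{\left(13 \right)}\right) = \left(1 - 2\right) \left(95 + \sqrt{12 + 13}\right) = \left(1 - 2\right) \left(95 + \sqrt{25}\right) = - (95 + 5) = \left(-1\right) 100 = -100$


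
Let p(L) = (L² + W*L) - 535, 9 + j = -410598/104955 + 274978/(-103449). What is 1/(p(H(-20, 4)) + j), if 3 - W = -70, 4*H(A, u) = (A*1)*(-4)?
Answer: 3619163265/4739040100576 ≈ 0.00076369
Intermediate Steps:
H(A, u) = -A (H(A, u) = ((A*1)*(-4))/4 = (A*(-4))/4 = (-4*A)/4 = -A)
W = 73 (W = 3 - 1*(-70) = 3 + 70 = 73)
j = -56351225549/3619163265 (j = -9 + (-410598/104955 + 274978/(-103449)) = -9 + (-410598*1/104955 + 274978*(-1/103449)) = -9 + (-136866/34985 - 274978/103449) = -9 - 23778756164/3619163265 = -56351225549/3619163265 ≈ -15.570)
p(L) = -535 + L² + 73*L (p(L) = (L² + 73*L) - 535 = -535 + L² + 73*L)
1/(p(H(-20, 4)) + j) = 1/((-535 + (-1*(-20))² + 73*(-1*(-20))) - 56351225549/3619163265) = 1/((-535 + 20² + 73*20) - 56351225549/3619163265) = 1/((-535 + 400 + 1460) - 56351225549/3619163265) = 1/(1325 - 56351225549/3619163265) = 1/(4739040100576/3619163265) = 3619163265/4739040100576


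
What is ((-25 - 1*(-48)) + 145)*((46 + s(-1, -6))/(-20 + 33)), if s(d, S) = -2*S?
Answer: 9744/13 ≈ 749.54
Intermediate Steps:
((-25 - 1*(-48)) + 145)*((46 + s(-1, -6))/(-20 + 33)) = ((-25 - 1*(-48)) + 145)*((46 - 2*(-6))/(-20 + 33)) = ((-25 + 48) + 145)*((46 + 12)/13) = (23 + 145)*(58*(1/13)) = 168*(58/13) = 9744/13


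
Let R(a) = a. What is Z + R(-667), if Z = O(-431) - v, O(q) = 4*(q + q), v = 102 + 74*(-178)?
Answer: 8955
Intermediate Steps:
v = -13070 (v = 102 - 13172 = -13070)
O(q) = 8*q (O(q) = 4*(2*q) = 8*q)
Z = 9622 (Z = 8*(-431) - 1*(-13070) = -3448 + 13070 = 9622)
Z + R(-667) = 9622 - 667 = 8955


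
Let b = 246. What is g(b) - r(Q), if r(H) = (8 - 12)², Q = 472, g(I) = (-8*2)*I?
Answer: -3952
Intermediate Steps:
g(I) = -16*I
r(H) = 16 (r(H) = (-4)² = 16)
g(b) - r(Q) = -16*246 - 1*16 = -3936 - 16 = -3952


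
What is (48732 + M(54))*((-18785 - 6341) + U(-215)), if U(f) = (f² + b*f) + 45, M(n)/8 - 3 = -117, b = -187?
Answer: 2933709180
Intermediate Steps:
M(n) = -912 (M(n) = 24 + 8*(-117) = 24 - 936 = -912)
U(f) = 45 + f² - 187*f (U(f) = (f² - 187*f) + 45 = 45 + f² - 187*f)
(48732 + M(54))*((-18785 - 6341) + U(-215)) = (48732 - 912)*((-18785 - 6341) + (45 + (-215)² - 187*(-215))) = 47820*(-25126 + (45 + 46225 + 40205)) = 47820*(-25126 + 86475) = 47820*61349 = 2933709180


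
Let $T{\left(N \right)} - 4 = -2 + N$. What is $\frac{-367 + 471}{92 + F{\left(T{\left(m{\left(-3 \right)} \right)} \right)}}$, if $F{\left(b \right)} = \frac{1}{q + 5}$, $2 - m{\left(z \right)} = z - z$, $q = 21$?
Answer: $\frac{2704}{2393} \approx 1.13$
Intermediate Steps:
$m{\left(z \right)} = 2$ ($m{\left(z \right)} = 2 - \left(z - z\right) = 2 - 0 = 2 + 0 = 2$)
$T{\left(N \right)} = 2 + N$ ($T{\left(N \right)} = 4 + \left(-2 + N\right) = 2 + N$)
$F{\left(b \right)} = \frac{1}{26}$ ($F{\left(b \right)} = \frac{1}{21 + 5} = \frac{1}{26}$)
$\frac{-367 + 471}{92 + F{\left(T{\left(m{\left(-3 \right)} \right)} \right)}} = \frac{-367 + 471}{92 + \frac{1}{26}} = \frac{104}{\frac{2393}{26}} = 104 \cdot \frac{26}{2393} = \frac{2704}{2393}$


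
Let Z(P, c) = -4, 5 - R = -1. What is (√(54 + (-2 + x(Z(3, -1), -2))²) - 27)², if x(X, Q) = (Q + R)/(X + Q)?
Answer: 7111/9 - 90*√22 ≈ 367.97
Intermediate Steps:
R = 6 (R = 5 - 1*(-1) = 5 + 1 = 6)
x(X, Q) = (6 + Q)/(Q + X) (x(X, Q) = (Q + 6)/(X + Q) = (6 + Q)/(Q + X))
(√(54 + (-2 + x(Z(3, -1), -2))²) - 27)² = (√(54 + (-2 + (6 - 2)/(-2 - 4))²) - 27)² = (√(54 + (-2 + 4/(-6))²) - 27)² = (√(54 + (-2 - ⅙*4)²) - 27)² = (√(54 + (-2 - ⅔)²) - 27)² = (√(54 + (-8/3)²) - 27)² = (√(54 + 64/9) - 27)² = (√(550/9) - 27)² = (5*√22/3 - 27)² = (-27 + 5*√22/3)²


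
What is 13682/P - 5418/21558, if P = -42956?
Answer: -43974347/77170454 ≈ -0.56983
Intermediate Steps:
13682/P - 5418/21558 = 13682/(-42956) - 5418/21558 = 13682*(-1/42956) - 5418*1/21558 = -6841/21478 - 903/3593 = -43974347/77170454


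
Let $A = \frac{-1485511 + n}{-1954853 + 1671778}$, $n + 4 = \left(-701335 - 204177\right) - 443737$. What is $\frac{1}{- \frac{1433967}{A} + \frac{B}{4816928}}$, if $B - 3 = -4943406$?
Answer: $- \frac{110119791008}{15768567996699783} \approx -6.9835 \cdot 10^{-6}$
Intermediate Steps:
$n = -1349253$ ($n = -4 - 1349249 = -1349253$)
$B = -4943403$ ($B = 3 - 4943406 = -4943403$)
$A = \frac{2834764}{283075}$ ($A = \frac{-1485511 - 1349253}{-1954853 + 1671778} = - \frac{2834764}{-283075} = \left(-2834764\right) \left(- \frac{1}{283075}\right) = \frac{2834764}{283075} \approx 10.014$)
$\frac{1}{- \frac{1433967}{A} + \frac{B}{4816928}} = \frac{1}{- \frac{1433967}{\frac{2834764}{283075}} - \frac{4943403}{4816928}} = \frac{1}{\left(-1433967\right) \frac{283075}{2834764} - \frac{4943403}{4816928}} = \frac{1}{- \frac{13094200275}{91444} - \frac{4943403}{4816928}} = \frac{1}{- \frac{15768567996699783}{110119791008}} = - \frac{110119791008}{15768567996699783}$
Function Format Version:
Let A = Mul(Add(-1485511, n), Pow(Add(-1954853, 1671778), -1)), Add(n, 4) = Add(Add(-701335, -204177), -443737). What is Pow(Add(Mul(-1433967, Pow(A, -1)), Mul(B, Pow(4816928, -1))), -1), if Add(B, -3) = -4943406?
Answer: Rational(-110119791008, 15768567996699783) ≈ -6.9835e-6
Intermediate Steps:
n = -1349253 (n = Add(-4, Add(Add(-701335, -204177), -443737)) = Add(-4, Add(-905512, -443737)) = Add(-4, -1349249) = -1349253)
B = -4943403 (B = Add(3, -4943406) = -4943403)
A = Rational(2834764, 283075) (A = Mul(Add(-1485511, -1349253), Pow(Add(-1954853, 1671778), -1)) = Mul(-2834764, Pow(-283075, -1)) = Mul(-2834764, Rational(-1, 283075)) = Rational(2834764, 283075) ≈ 10.014)
Pow(Add(Mul(-1433967, Pow(A, -1)), Mul(B, Pow(4816928, -1))), -1) = Pow(Add(Mul(-1433967, Pow(Rational(2834764, 283075), -1)), Mul(-4943403, Pow(4816928, -1))), -1) = Pow(Add(Mul(-1433967, Rational(283075, 2834764)), Mul(-4943403, Rational(1, 4816928))), -1) = Pow(Add(Rational(-13094200275, 91444), Rational(-4943403, 4816928)), -1) = Pow(Rational(-15768567996699783, 110119791008), -1) = Rational(-110119791008, 15768567996699783)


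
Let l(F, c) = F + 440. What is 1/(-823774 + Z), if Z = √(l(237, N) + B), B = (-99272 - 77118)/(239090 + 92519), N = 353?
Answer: -39024410338/32147294569729483 - 3*√8265277060103/225031061988106381 ≈ -1.2140e-6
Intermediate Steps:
l(F, c) = 440 + F
B = -176390/331609 ≈ -0.53192
Z = 3*√8265277060103/331609 (Z = √((440 + 237) - 176390/331609) = √(677 - 176390/331609) = √(224322903/331609) = 3*√8265277060103/331609 ≈ 26.009)
1/(-823774 + Z) = 1/(-823774 + 3*√8265277060103/331609)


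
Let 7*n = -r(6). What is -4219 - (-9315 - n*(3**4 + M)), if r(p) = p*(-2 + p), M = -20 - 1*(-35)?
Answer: 33368/7 ≈ 4766.9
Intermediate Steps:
M = 15 (M = -20 + 35 = 15)
n = -24/7 (n = (-6*(-2 + 6))/7 = (-6*4)/7 = (-1*24)/7 = (1/7)*(-24) = -24/7 ≈ -3.4286)
-4219 - (-9315 - n*(3**4 + M)) = -4219 - (-9315 - (-24)*(3**4 + 15)/7) = -4219 - (-9315 - (-24)*(81 + 15)/7) = -4219 - (-9315 - (-24)*96/7) = -4219 - (-9315 - 1*(-2304/7)) = -4219 - (-9315 + 2304/7) = -4219 - 1*(-62901/7) = -4219 + 62901/7 = 33368/7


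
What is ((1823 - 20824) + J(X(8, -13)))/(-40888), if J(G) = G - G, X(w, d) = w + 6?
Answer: 19001/40888 ≈ 0.46471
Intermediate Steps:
X(w, d) = 6 + w
J(G) = 0
((1823 - 20824) + J(X(8, -13)))/(-40888) = ((1823 - 20824) + 0)/(-40888) = (-19001 + 0)*(-1/40888) = -19001*(-1/40888) = 19001/40888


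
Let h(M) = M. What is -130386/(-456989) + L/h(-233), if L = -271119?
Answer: 123928780629/106478437 ≈ 1163.9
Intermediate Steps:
-130386/(-456989) + L/h(-233) = -130386/(-456989) - 271119/(-233) = -130386*(-1/456989) - 271119*(-1/233) = 130386/456989 + 271119/233 = 123928780629/106478437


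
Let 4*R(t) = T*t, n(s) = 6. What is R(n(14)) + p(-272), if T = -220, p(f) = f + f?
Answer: -874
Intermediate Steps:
p(f) = 2*f
R(t) = -55*t (R(t) = (-220*t)/4 = -55*t)
R(n(14)) + p(-272) = -55*6 + 2*(-272) = -330 - 544 = -874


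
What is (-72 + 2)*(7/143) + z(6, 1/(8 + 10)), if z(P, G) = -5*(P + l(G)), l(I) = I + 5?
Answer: -151105/2574 ≈ -58.704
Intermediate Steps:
l(I) = 5 + I
z(P, G) = -25 - 5*G - 5*P (z(P, G) = -5*(P + (5 + G)) = -5*(5 + G + P) = -25 - 5*G - 5*P)
(-72 + 2)*(7/143) + z(6, 1/(8 + 10)) = (-72 + 2)*(7/143) + (-25 - 5/(8 + 10) - 5*6) = -490/143 + (-25 - 5/18 - 30) = -490/143 - 995/18 = -151105/2574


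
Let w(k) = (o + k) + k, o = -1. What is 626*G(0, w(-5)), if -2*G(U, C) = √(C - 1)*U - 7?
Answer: 2191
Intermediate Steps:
w(k) = -1 + 2*k (w(k) = (-1 + k) + k = -1 + 2*k)
G(U, C) = 7/2 - U*√(-1 + C)/2 (G(U, C) = -(√(C - 1)*U - 7)/2 = -(√(-1 + C)*U - 7)/2 = -(U*√(-1 + C) - 7)/2 = -(-7 + U*√(-1 + C))/2 = 7/2 - U*√(-1 + C)/2)
626*G(0, w(-5)) = 626*(7/2 - ½*0*√(-1 + (-1 + 2*(-5)))) = 626*(7/2 - ½*0*√(-1 + (-1 - 10))) = 626*(7/2 - ½*0*√(-1 - 11)) = 626*(7/2 - ½*0*√(-12)) = 626*(7/2 - ½*0*2*I*√3) = 626*(7/2 + 0) = 626*(7/2) = 2191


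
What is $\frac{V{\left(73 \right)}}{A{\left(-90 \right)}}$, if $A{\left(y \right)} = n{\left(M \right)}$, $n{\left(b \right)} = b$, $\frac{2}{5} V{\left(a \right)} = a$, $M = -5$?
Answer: $- \frac{73}{2} \approx -36.5$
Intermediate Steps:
$V{\left(a \right)} = \frac{5 a}{2}$
$A{\left(y \right)} = -5$
$\frac{V{\left(73 \right)}}{A{\left(-90 \right)}} = \frac{\frac{5}{2} \cdot 73}{-5} = \frac{365}{2} \left(- \frac{1}{5}\right) = - \frac{73}{2}$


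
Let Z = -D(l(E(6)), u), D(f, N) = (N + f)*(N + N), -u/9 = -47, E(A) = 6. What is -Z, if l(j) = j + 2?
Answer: 364626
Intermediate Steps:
l(j) = 2 + j
u = 423 (u = -9*(-47) = 423)
D(f, N) = 2*N*(N + f) (D(f, N) = (N + f)*(2*N) = 2*N*(N + f))
Z = -364626 (Z = -2*423*(423 + (2 + 6)) = -2*423*(423 + 8) = -2*423*431 = -1*364626 = -364626)
-Z = -1*(-364626) = 364626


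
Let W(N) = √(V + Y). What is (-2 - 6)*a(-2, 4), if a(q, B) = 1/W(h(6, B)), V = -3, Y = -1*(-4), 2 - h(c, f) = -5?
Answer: -8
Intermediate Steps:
h(c, f) = 7 (h(c, f) = 2 - 1*(-5) = 2 + 5 = 7)
Y = 4
W(N) = 1 (W(N) = √(-3 + 4) = √1 = 1)
a(q, B) = 1 (a(q, B) = 1/1 = 1)
(-2 - 6)*a(-2, 4) = (-2 - 6)*1 = -8*1 = -8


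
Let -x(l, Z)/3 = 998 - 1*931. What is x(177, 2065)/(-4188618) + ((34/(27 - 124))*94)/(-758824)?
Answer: 587116972/6423064894323 ≈ 9.1408e-5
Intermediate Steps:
x(l, Z) = -201 (x(l, Z) = -3*(998 - 1*931) = -3*(998 - 931) = -3*67 = -201)
x(177, 2065)/(-4188618) + ((34/(27 - 124))*94)/(-758824) = -201/(-4188618) + ((34/(27 - 124))*94)/(-758824) = -201*(-1/4188618) + ((34/(-97))*94)*(-1/758824) = 67/1396206 + ((34*(-1/97))*94)*(-1/758824) = 67/1396206 - 34/97*94*(-1/758824) = 67/1396206 - 3196/97*(-1/758824) = 67/1396206 + 799/18401482 = 587116972/6423064894323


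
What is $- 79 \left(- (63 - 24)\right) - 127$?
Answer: $2954$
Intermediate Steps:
$- 79 \left(- (63 - 24)\right) - 127 = - 79 \left(\left(-1\right) 39\right) - 127 = \left(-79\right) \left(-39\right) - 127 = 3081 - 127 = 2954$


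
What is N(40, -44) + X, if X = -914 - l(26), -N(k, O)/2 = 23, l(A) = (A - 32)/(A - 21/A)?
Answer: -628644/655 ≈ -959.76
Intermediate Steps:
l(A) = (-32 + A)/(A - 21/A)
N(k, O) = -46 (N(k, O) = -2*23 = -46)
X = -598514/655 (X = -914 - 26*(-32 + 26)/(-21 + 26²) = -914 - 26*(-6)/(-21 + 676) = -914 - 26*(-6)/655 = -914 - 1*(-156/655) = -914 + 156/655 = -598514/655 ≈ -913.76)
N(40, -44) + X = -46 - 598514/655 = -628644/655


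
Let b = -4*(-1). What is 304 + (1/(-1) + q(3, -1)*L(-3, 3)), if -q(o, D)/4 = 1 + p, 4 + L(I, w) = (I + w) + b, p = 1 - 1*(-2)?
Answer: 303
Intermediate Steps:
p = 3 (p = 1 + 2 = 3)
b = 4
L(I, w) = I + w (L(I, w) = -4 + ((I + w) + 4) = -4 + (4 + I + w) = I + w)
q(o, D) = -16 (q(o, D) = -4*(1 + 3) = -4*4 = -16)
304 + (1/(-1) + q(3, -1)*L(-3, 3)) = 304 + (1/(-1) - 16*(-3 + 3)) = 304 + (-1 - 16*0) = 304 + (-1 + 0) = 304 - 1 = 303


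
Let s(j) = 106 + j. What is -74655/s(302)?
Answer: -24885/136 ≈ -182.98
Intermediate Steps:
-74655/s(302) = -74655/(106 + 302) = -74655/408 = -74655*1/408 = -24885/136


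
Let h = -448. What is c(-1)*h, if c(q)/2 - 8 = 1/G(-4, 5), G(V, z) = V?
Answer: -6944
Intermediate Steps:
c(q) = 31/2 (c(q) = 16 + 2/(-4) = 16 + 2*(-¼) = 16 - ½ = 31/2)
c(-1)*h = (31/2)*(-448) = -6944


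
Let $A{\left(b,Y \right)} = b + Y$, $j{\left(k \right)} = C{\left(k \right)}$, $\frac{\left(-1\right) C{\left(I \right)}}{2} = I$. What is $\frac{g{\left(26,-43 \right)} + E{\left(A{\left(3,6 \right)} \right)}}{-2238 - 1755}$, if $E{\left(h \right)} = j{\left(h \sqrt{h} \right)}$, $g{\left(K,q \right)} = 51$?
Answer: $\frac{1}{1331} \approx 0.00075131$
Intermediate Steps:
$C{\left(I \right)} = - 2 I$
$j{\left(k \right)} = - 2 k$
$A{\left(b,Y \right)} = Y + b$
$E{\left(h \right)} = - 2 h^{\frac{3}{2}}$ ($E{\left(h \right)} = - 2 h \sqrt{h} = - 2 h^{\frac{3}{2}}$)
$\frac{g{\left(26,-43 \right)} + E{\left(A{\left(3,6 \right)} \right)}}{-2238 - 1755} = \frac{51 - 2 \left(6 + 3\right)^{\frac{3}{2}}}{-2238 - 1755} = \frac{51 - 2 \cdot 9^{\frac{3}{2}}}{-3993} = \left(51 - 54\right) \left(- \frac{1}{3993}\right) = \left(-3\right) \left(- \frac{1}{3993}\right) = \frac{1}{1331}$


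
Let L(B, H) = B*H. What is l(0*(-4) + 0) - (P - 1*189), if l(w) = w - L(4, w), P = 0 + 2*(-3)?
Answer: 195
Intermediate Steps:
P = -6 (P = 0 - 6 = -6)
l(w) = -3*w (l(w) = w - 4*w = -3*w)
l(0*(-4) + 0) - (P - 1*189) = -3*(0*(-4) + 0) - (-6 - 1*189) = -3*(0 + 0) - (-6 - 189) = -3*0 - 1*(-195) = 0 + 195 = 195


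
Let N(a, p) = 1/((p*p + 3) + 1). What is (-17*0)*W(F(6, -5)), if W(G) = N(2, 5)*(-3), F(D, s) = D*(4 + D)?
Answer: 0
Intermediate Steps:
N(a, p) = 1/(4 + p²) (N(a, p) = 1/((p² + 3) + 1) = 1/((3 + p²) + 1) = 1/(4 + p²))
W(G) = -3/29 (W(G) = -3/(4 + 5²) = -3/(4 + 25) = -3/29)
(-17*0)*W(F(6, -5)) = -17*0*(-3/29) = 0*(-3/29) = 0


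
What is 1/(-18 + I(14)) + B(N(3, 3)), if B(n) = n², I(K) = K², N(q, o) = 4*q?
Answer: 25633/178 ≈ 144.01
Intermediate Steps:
1/(-18 + I(14)) + B(N(3, 3)) = 1/(-18 + 14²) + (4*3)² = 1/(-18 + 196) + 12² = 1/178 + 144 = 25633/178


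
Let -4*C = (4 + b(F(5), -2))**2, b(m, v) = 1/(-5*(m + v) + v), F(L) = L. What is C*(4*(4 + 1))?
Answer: -22445/289 ≈ -77.664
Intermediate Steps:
b(m, v) = 1/(-5*m - 4*v) (b(m, v) = 1/((-5*m - 5*v) + v) = 1/(-5*m - 4*v))
C = -4489/1156 (C = -(4 - 1/(4*(-2) + 5*5))**2/4 = -(4 - 1/(-8 + 25))**2/4 = -(4 - 1/17)**2/4 = -(67/17)**2/4 = -1/4*4489/289 = -4489/1156 ≈ -3.8832)
C*(4*(4 + 1)) = -4489*(4 + 1)/289 = -4489*5/289 = -4489/1156*20 = -22445/289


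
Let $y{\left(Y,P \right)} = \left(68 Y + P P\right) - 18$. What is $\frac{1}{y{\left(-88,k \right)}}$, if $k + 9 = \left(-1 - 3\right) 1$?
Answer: $- \frac{1}{5833} \approx -0.00017144$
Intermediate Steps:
$k = -13$ ($k = -9 + \left(-1 - 3\right) 1 = -9 - 4 = -13$)
$y{\left(Y,P \right)} = -18 + P^{2} + 68 Y$ ($y{\left(Y,P \right)} = \left(68 Y + P^{2}\right) - 18 = \left(P^{2} + 68 Y\right) - 18 = -18 + P^{2} + 68 Y$)
$\frac{1}{y{\left(-88,k \right)}} = \frac{1}{-18 + \left(-13\right)^{2} + 68 \left(-88\right)} = \frac{1}{-18 + 169 - 5984} = \frac{1}{-5833} = - \frac{1}{5833}$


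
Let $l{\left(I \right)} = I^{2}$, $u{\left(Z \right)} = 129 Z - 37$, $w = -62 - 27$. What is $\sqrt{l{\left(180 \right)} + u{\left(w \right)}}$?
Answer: $\sqrt{20882} \approx 144.51$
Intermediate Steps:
$w = -89$
$u{\left(Z \right)} = -37 + 129 Z$
$\sqrt{l{\left(180 \right)} + u{\left(w \right)}} = \sqrt{180^{2} + \left(-37 + 129 \left(-89\right)\right)} = \sqrt{32400 - 11518} = \sqrt{20882}$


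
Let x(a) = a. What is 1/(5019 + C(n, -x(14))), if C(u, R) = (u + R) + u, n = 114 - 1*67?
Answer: 1/5099 ≈ 0.00019612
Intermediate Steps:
n = 47 (n = 114 - 67 = 47)
C(u, R) = R + 2*u (C(u, R) = (R + u) + u = R + 2*u)
1/(5019 + C(n, -x(14))) = 1/(5019 + (-1*14 + 2*47)) = 1/(5019 + (-14 + 94)) = 1/(5019 + 80) = 1/5099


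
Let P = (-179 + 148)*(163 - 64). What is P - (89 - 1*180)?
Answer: -2978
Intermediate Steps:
P = -3069 (P = -31*99 = -3069)
P - (89 - 1*180) = -3069 - (89 - 1*180) = -3069 - (89 - 180) = -3069 - 1*(-91) = -3069 + 91 = -2978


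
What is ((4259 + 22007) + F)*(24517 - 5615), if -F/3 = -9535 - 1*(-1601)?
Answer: 946385336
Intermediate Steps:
F = 23802 (F = -3*(-9535 - 1*(-1601)) = -3*(-9535 + 1601) = -3*(-7934) = 23802)
((4259 + 22007) + F)*(24517 - 5615) = ((4259 + 22007) + 23802)*(24517 - 5615) = (26266 + 23802)*18902 = 50068*18902 = 946385336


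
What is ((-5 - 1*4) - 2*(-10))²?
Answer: 121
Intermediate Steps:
((-5 - 1*4) - 2*(-10))² = ((-5 - 4) + 20)² = (-9 + 20)² = 11² = 121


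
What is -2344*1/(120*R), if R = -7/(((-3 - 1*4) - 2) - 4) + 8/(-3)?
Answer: 3809/415 ≈ 9.1783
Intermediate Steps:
R = -83/39 (R = -7/(((-3 - 4) - 2) - 4) + 8*(-⅓) = -7/((-7 - 2) - 4) - 8/3 = -7/(-9 - 4) - 8/3 = -7/(-13) - 8/3 = -7*(-1/13) - 8/3 = 7/13 - 8/3 = -83/39 ≈ -2.1282)
-2344*1/(120*R) = -2344/((-83/39*120)) = -2344/(-3320/13) = -2344*(-13/3320) = 3809/415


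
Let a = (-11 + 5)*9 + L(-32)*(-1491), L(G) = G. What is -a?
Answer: -47658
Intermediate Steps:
a = 47658 (a = (-11 + 5)*9 - 32*(-1491) = -6*9 + 47712 = -54 + 47712 = 47658)
-a = -1*47658 = -47658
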